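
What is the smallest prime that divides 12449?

12449 is odd.
Digit sum 20, not divisible by 3.
Ends in 9: not divisible by 5.
7: 12449 = 7·1778 + 3
11: 12449 = 11·1131 + 8
13: 12449 = 13·957 + 8
17: 12449 = 17·732 + 5
19: 12449 = 19·655 + 4
23: 12449 = 23·541 + 6
29: 12449 = 29·429 + 8
31: 12449 = 31·401 + 18
37: 12449 = 37·336 + 17
41: 12449 = 41·303 + 26
43: 12449 = 43·289 + 22
47: 12449 = 47·264 + 41
53: 12449 = 53·234 + 47
59: 12449 = 59·211

59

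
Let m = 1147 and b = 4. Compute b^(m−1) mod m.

1120

4^1 ≡ 4 (mod 1147)
4^2 ≡ 4^2 = 16 ≡ 16 (mod 1147)
4^4 ≡ 16^2 = 256 ≡ 256 (mod 1147)
4^8 ≡ 256^2 = 65536 ≡ 157 (mod 1147)
4^16 ≡ 157^2 = 24649 ≡ 562 (mod 1147)
4^32 ≡ 562^2 = 315844 ≡ 419 (mod 1147)
4^64 ≡ 419^2 = 175561 ≡ 70 (mod 1147)
4^128 ≡ 70^2 = 4900 ≡ 312 (mod 1147)
4^256 ≡ 312^2 = 97344 ≡ 996 (mod 1147)
4^512 ≡ 996^2 = 992016 ≡ 1008 (mod 1147)
4^1024 ≡ 1008^2 = 1016064 ≡ 969 (mod 1147)
1146 = 1024 + 64 + 32 + 16 + 8 + 2 in binary powers of 2.
So 4^1146 ≡ 969 · 70 · 419 · 562 · 157 · 16 ≡ 1120 (mod 1147).
Since 1120 ≠ 1, base 4 is a Fermat witness: 1147 is composite.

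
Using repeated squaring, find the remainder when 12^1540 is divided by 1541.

967

12^1 ≡ 12 (mod 1541)
12^2 ≡ 12^2 = 144 ≡ 144 (mod 1541)
12^4 ≡ 144^2 = 20736 ≡ 703 (mod 1541)
12^8 ≡ 703^2 = 494209 ≡ 1089 (mod 1541)
12^16 ≡ 1089^2 = 1185921 ≡ 892 (mod 1541)
12^32 ≡ 892^2 = 795664 ≡ 508 (mod 1541)
12^64 ≡ 508^2 = 258064 ≡ 717 (mod 1541)
12^128 ≡ 717^2 = 514089 ≡ 936 (mod 1541)
12^256 ≡ 936^2 = 876096 ≡ 808 (mod 1541)
12^512 ≡ 808^2 = 652864 ≡ 1021 (mod 1541)
12^1024 ≡ 1021^2 = 1042441 ≡ 725 (mod 1541)
1540 = 1024 + 512 + 4 in binary powers of 2.
So 12^1540 ≡ 725 · 1021 · 703 ≡ 967 (mod 1541).
Since 967 ≠ 1, base 12 is a Fermat witness: 1541 is composite.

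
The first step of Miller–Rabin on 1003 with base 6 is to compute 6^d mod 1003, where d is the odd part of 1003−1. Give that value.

704

1003 − 1 = 1002 = 2^1 · 501, so d = 501.
6^1 ≡ 6 (mod 1003)
6^2 ≡ 6^2 = 36 ≡ 36 (mod 1003)
6^4 ≡ 36^2 = 1296 ≡ 293 (mod 1003)
6^8 ≡ 293^2 = 85849 ≡ 594 (mod 1003)
6^16 ≡ 594^2 = 352836 ≡ 783 (mod 1003)
6^32 ≡ 783^2 = 613089 ≡ 256 (mod 1003)
6^64 ≡ 256^2 = 65536 ≡ 341 (mod 1003)
6^128 ≡ 341^2 = 116281 ≡ 936 (mod 1003)
6^256 ≡ 936^2 = 876096 ≡ 477 (mod 1003)
501 = 256 + 128 + 64 + 32 + 16 + 4 + 1 in binary powers of 2.
So 6^501 ≡ 477 · 936 · 341 · 256 · 783 · 293 · 6 ≡ 704 (mod 1003).
Squaring chain: 704; never reaches −1, so base 6 is a Miller–Rabin witness that 1003 is composite.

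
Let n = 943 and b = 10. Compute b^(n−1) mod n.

469

10^1 ≡ 10 (mod 943)
10^2 ≡ 10^2 = 100 ≡ 100 (mod 943)
10^4 ≡ 100^2 = 10000 ≡ 570 (mod 943)
10^8 ≡ 570^2 = 324900 ≡ 508 (mod 943)
10^16 ≡ 508^2 = 258064 ≡ 625 (mod 943)
10^32 ≡ 625^2 = 390625 ≡ 223 (mod 943)
10^64 ≡ 223^2 = 49729 ≡ 693 (mod 943)
10^128 ≡ 693^2 = 480249 ≡ 262 (mod 943)
10^256 ≡ 262^2 = 68644 ≡ 748 (mod 943)
10^512 ≡ 748^2 = 559504 ≡ 305 (mod 943)
942 = 512 + 256 + 128 + 32 + 8 + 4 + 2 in binary powers of 2.
So 10^942 ≡ 305 · 748 · 262 · 223 · 508 · 570 · 100 ≡ 469 (mod 943).
Since 469 ≠ 1, base 10 is a Fermat witness: 943 is composite.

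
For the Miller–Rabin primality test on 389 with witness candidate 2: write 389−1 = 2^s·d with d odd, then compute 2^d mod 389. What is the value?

115

389 − 1 = 388 = 2^2 · 97, so d = 97.
2^1 ≡ 2 (mod 389)
2^2 ≡ 2^2 = 4 ≡ 4 (mod 389)
2^4 ≡ 4^2 = 16 ≡ 16 (mod 389)
2^8 ≡ 16^2 = 256 ≡ 256 (mod 389)
2^16 ≡ 256^2 = 65536 ≡ 184 (mod 389)
2^32 ≡ 184^2 = 33856 ≡ 13 (mod 389)
2^64 ≡ 13^2 = 169 ≡ 169 (mod 389)
97 = 64 + 32 + 1 in binary powers of 2.
So 2^97 ≡ 169 · 13 · 2 ≡ 115 (mod 389).
Squaring chain: 115 → 388; reaches −1, so base 2 does not prove 389 composite.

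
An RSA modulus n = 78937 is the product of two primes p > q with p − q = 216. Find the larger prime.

409

Since p = q + 216, we have 78937 = q(q + 216), so q² + 216q − 78937 = 0.
Discriminant: 216² + 4·78937 = 46656 + 315748 = 362404; √362404 = 602.
q = (−216 + 602)/2 = 193, and p = q + 216 = 409.
Check: 193 · 409 = 78937.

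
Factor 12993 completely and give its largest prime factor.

71

12993 = 3 · 4331
4331 = 61 · 71
71 is prime.
So 12993 = 3 · 61 · 71; the largest prime factor is 71.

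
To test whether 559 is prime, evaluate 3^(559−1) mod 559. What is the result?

3^1 ≡ 3 (mod 559)
3^2 ≡ 3^2 = 9 ≡ 9 (mod 559)
3^4 ≡ 9^2 = 81 ≡ 81 (mod 559)
3^8 ≡ 81^2 = 6561 ≡ 412 (mod 559)
3^16 ≡ 412^2 = 169744 ≡ 367 (mod 559)
3^32 ≡ 367^2 = 134689 ≡ 529 (mod 559)
3^64 ≡ 529^2 = 279841 ≡ 341 (mod 559)
3^128 ≡ 341^2 = 116281 ≡ 9 (mod 559)
3^256 ≡ 9^2 = 81 ≡ 81 (mod 559)
3^512 ≡ 81^2 = 6561 ≡ 412 (mod 559)
558 = 512 + 32 + 8 + 4 + 2 in binary powers of 2.
So 3^558 ≡ 412 · 529 · 412 · 81 · 9 ≡ 391 (mod 559).
Since 391 ≠ 1, base 3 is a Fermat witness: 559 is composite.

391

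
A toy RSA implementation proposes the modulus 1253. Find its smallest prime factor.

1253 is odd.
Digit sum 11, not divisible by 3.
Ends in 3: not divisible by 5.
7: 1253 = 7·179

7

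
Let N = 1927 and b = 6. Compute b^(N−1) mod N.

777

6^1 ≡ 6 (mod 1927)
6^2 ≡ 6^2 = 36 ≡ 36 (mod 1927)
6^4 ≡ 36^2 = 1296 ≡ 1296 (mod 1927)
6^8 ≡ 1296^2 = 1679616 ≡ 1199 (mod 1927)
6^16 ≡ 1199^2 = 1437601 ≡ 59 (mod 1927)
6^32 ≡ 59^2 = 3481 ≡ 1554 (mod 1927)
6^64 ≡ 1554^2 = 2414916 ≡ 385 (mod 1927)
6^128 ≡ 385^2 = 148225 ≡ 1773 (mod 1927)
6^256 ≡ 1773^2 = 3143529 ≡ 592 (mod 1927)
6^512 ≡ 592^2 = 350464 ≡ 1677 (mod 1927)
6^1024 ≡ 1677^2 = 2812329 ≡ 836 (mod 1927)
1926 = 1024 + 512 + 256 + 128 + 4 + 2 in binary powers of 2.
So 6^1926 ≡ 836 · 1677 · 592 · 1773 · 1296 · 36 ≡ 777 (mod 1927).
Since 777 ≠ 1, base 6 is a Fermat witness: 1927 is composite.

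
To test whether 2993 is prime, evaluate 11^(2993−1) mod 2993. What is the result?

11^1 ≡ 11 (mod 2993)
11^2 ≡ 11^2 = 121 ≡ 121 (mod 2993)
11^4 ≡ 121^2 = 14641 ≡ 2669 (mod 2993)
11^8 ≡ 2669^2 = 7123561 ≡ 221 (mod 2993)
11^16 ≡ 221^2 = 48841 ≡ 953 (mod 2993)
11^32 ≡ 953^2 = 908209 ≡ 1330 (mod 2993)
11^64 ≡ 1330^2 = 1768900 ≡ 37 (mod 2993)
11^128 ≡ 37^2 = 1369 ≡ 1369 (mod 2993)
11^256 ≡ 1369^2 = 1874161 ≡ 543 (mod 2993)
11^512 ≡ 543^2 = 294849 ≡ 1535 (mod 2993)
11^1024 ≡ 1535^2 = 2356225 ≡ 734 (mod 2993)
11^2048 ≡ 734^2 = 538756 ≡ 16 (mod 2993)
2992 = 2048 + 512 + 256 + 128 + 32 + 16 in binary powers of 2.
So 11^2992 ≡ 16 · 1535 · 543 · 1369 · 1330 · 953 ≡ 2806 (mod 2993).
Since 2806 ≠ 1, base 11 is a Fermat witness: 2993 is composite.

2806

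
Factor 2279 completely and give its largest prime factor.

2279 = 43 · 53
53 is prime.
So 2279 = 43 · 53; the largest prime factor is 53.

53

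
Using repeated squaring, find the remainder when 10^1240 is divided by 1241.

220

10^1 ≡ 10 (mod 1241)
10^2 ≡ 10^2 = 100 ≡ 100 (mod 1241)
10^4 ≡ 100^2 = 10000 ≡ 72 (mod 1241)
10^8 ≡ 72^2 = 5184 ≡ 220 (mod 1241)
10^16 ≡ 220^2 = 48400 ≡ 1 (mod 1241)
10^32 ≡ 1^2 = 1 ≡ 1 (mod 1241)
10^64 ≡ 1^2 = 1 ≡ 1 (mod 1241)
10^128 ≡ 1^2 = 1 ≡ 1 (mod 1241)
10^256 ≡ 1^2 = 1 ≡ 1 (mod 1241)
10^512 ≡ 1^2 = 1 ≡ 1 (mod 1241)
10^1024 ≡ 1^2 = 1 ≡ 1 (mod 1241)
1240 = 1024 + 128 + 64 + 16 + 8 in binary powers of 2.
So 10^1240 ≡ 1 · 1 · 1 · 1 · 220 ≡ 220 (mod 1241).
Since 220 ≠ 1, base 10 is a Fermat witness: 1241 is composite.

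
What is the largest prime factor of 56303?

56303 = 13 · 4331
4331 = 61 · 71
71 is prime.
So 56303 = 13 · 61 · 71; the largest prime factor is 71.

71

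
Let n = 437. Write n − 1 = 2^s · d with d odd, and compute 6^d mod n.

437 − 1 = 436 = 2^2 · 109, so d = 109.
6^1 ≡ 6 (mod 437)
6^2 ≡ 6^2 = 36 ≡ 36 (mod 437)
6^4 ≡ 36^2 = 1296 ≡ 422 (mod 437)
6^8 ≡ 422^2 = 178084 ≡ 225 (mod 437)
6^16 ≡ 225^2 = 50625 ≡ 370 (mod 437)
6^32 ≡ 370^2 = 136900 ≡ 119 (mod 437)
6^64 ≡ 119^2 = 14161 ≡ 177 (mod 437)
109 = 64 + 32 + 8 + 4 + 1 in binary powers of 2.
So 6^109 ≡ 177 · 119 · 225 · 422 · 6 ≡ 234 (mod 437).
Squaring chain: 234 → 131; never reaches −1, so base 6 is a Miller–Rabin witness that 437 is composite.

234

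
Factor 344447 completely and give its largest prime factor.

97

344447 = 53 · 6499
6499 = 67 · 97
97 is prime.
So 344447 = 53 · 67 · 97; the largest prime factor is 97.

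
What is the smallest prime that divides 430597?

19

430597 is odd.
Digit sum 28, not divisible by 3.
Ends in 7: not divisible by 5.
7: 430597 = 7·61513 + 6
11: 430597 = 11·39145 + 2
13: 430597 = 13·33122 + 11
17: 430597 = 17·25329 + 4
19: 430597 = 19·22663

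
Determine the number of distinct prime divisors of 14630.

5

14630 = 2 · 7315
7315 = 5 · 1463
1463 = 7 · 209
209 = 11 · 19
14630 = 2 · 5 · 7 · 11 · 19, which has 5 distinct prime factors.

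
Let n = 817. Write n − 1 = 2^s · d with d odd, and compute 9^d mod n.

817 − 1 = 816 = 2^4 · 51, so d = 51.
9^1 ≡ 9 (mod 817)
9^2 ≡ 9^2 = 81 ≡ 81 (mod 817)
9^4 ≡ 81^2 = 6561 ≡ 25 (mod 817)
9^8 ≡ 25^2 = 625 ≡ 625 (mod 817)
9^16 ≡ 625^2 = 390625 ≡ 99 (mod 817)
9^32 ≡ 99^2 = 9801 ≡ 814 (mod 817)
51 = 32 + 16 + 2 + 1 in binary powers of 2.
So 9^51 ≡ 814 · 99 · 81 · 9 ≡ 809 (mod 817).
Squaring chain: 809 → 64 → 11 → 121; never reaches −1, so base 9 is a Miller–Rabin witness that 817 is composite.

809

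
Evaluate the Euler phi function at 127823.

Factor: 127823 = 17 · 73 · 103.
φ(127823) = (17−1) · (73−1) · (103−1) = 16 · 72 · 102 = 117504.

117504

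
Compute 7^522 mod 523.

7^1 ≡ 7 (mod 523)
7^2 ≡ 7^2 = 49 ≡ 49 (mod 523)
7^4 ≡ 49^2 = 2401 ≡ 309 (mod 523)
7^8 ≡ 309^2 = 95481 ≡ 295 (mod 523)
7^16 ≡ 295^2 = 87025 ≡ 207 (mod 523)
7^32 ≡ 207^2 = 42849 ≡ 486 (mod 523)
7^64 ≡ 486^2 = 236196 ≡ 323 (mod 523)
7^128 ≡ 323^2 = 104329 ≡ 252 (mod 523)
7^256 ≡ 252^2 = 63504 ≡ 221 (mod 523)
7^512 ≡ 221^2 = 48841 ≡ 202 (mod 523)
522 = 512 + 8 + 2 in binary powers of 2.
So 7^522 ≡ 202 · 295 · 49 ≡ 1 (mod 523).
Since the result is 1, base 7 gives no evidence that 523 is composite.

1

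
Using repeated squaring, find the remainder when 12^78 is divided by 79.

1

12^1 ≡ 12 (mod 79)
12^2 ≡ 12^2 = 144 ≡ 65 (mod 79)
12^4 ≡ 65^2 = 4225 ≡ 38 (mod 79)
12^8 ≡ 38^2 = 1444 ≡ 22 (mod 79)
12^16 ≡ 22^2 = 484 ≡ 10 (mod 79)
12^32 ≡ 10^2 = 100 ≡ 21 (mod 79)
12^64 ≡ 21^2 = 441 ≡ 46 (mod 79)
78 = 64 + 8 + 4 + 2 in binary powers of 2.
So 12^78 ≡ 46 · 22 · 38 · 65 ≡ 1 (mod 79).
Since the result is 1, base 12 gives no evidence that 79 is composite.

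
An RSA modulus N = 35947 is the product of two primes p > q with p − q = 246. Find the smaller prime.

Since p = q + 246, we have 35947 = q(q + 246), so q² + 246q − 35947 = 0.
Discriminant: 246² + 4·35947 = 60516 + 143788 = 204304; √204304 = 452.
q = (−246 + 452)/2 = 103, and p = q + 246 = 349.
Check: 103 · 349 = 35947.

103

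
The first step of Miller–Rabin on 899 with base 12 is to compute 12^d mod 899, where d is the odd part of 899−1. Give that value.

447

899 − 1 = 898 = 2^1 · 449, so d = 449.
12^1 ≡ 12 (mod 899)
12^2 ≡ 12^2 = 144 ≡ 144 (mod 899)
12^4 ≡ 144^2 = 20736 ≡ 59 (mod 899)
12^8 ≡ 59^2 = 3481 ≡ 784 (mod 899)
12^16 ≡ 784^2 = 614656 ≡ 639 (mod 899)
12^32 ≡ 639^2 = 408321 ≡ 175 (mod 899)
12^64 ≡ 175^2 = 30625 ≡ 59 (mod 899)
12^128 ≡ 59^2 = 3481 ≡ 784 (mod 899)
12^256 ≡ 784^2 = 614656 ≡ 639 (mod 899)
449 = 256 + 128 + 64 + 1 in binary powers of 2.
So 12^449 ≡ 639 · 784 · 59 · 12 ≡ 447 (mod 899).
Squaring chain: 447; never reaches −1, so base 12 is a Miller–Rabin witness that 899 is composite.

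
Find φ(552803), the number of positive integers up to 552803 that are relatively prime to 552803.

529920

Factor: 552803 = 41 · 97 · 139.
φ(552803) = (41−1) · (97−1) · (139−1) = 40 · 96 · 138 = 529920.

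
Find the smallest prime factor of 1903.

1903 is odd.
Digit sum 13, not divisible by 3.
Ends in 3: not divisible by 5.
7: 1903 = 7·271 + 6
11: 1903 = 11·173

11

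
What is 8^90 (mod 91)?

8^1 ≡ 8 (mod 91)
8^2 ≡ 8^2 = 64 ≡ 64 (mod 91)
8^4 ≡ 64^2 = 4096 ≡ 1 (mod 91)
8^8 ≡ 1^2 = 1 ≡ 1 (mod 91)
8^16 ≡ 1^2 = 1 ≡ 1 (mod 91)
8^32 ≡ 1^2 = 1 ≡ 1 (mod 91)
8^64 ≡ 1^2 = 1 ≡ 1 (mod 91)
90 = 64 + 16 + 8 + 2 in binary powers of 2.
So 8^90 ≡ 1 · 1 · 1 · 64 ≡ 64 (mod 91).
Since 64 ≠ 1, base 8 is a Fermat witness: 91 is composite.

64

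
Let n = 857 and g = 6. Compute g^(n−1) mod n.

1

6^1 ≡ 6 (mod 857)
6^2 ≡ 6^2 = 36 ≡ 36 (mod 857)
6^4 ≡ 36^2 = 1296 ≡ 439 (mod 857)
6^8 ≡ 439^2 = 192721 ≡ 753 (mod 857)
6^16 ≡ 753^2 = 567009 ≡ 532 (mod 857)
6^32 ≡ 532^2 = 283024 ≡ 214 (mod 857)
6^64 ≡ 214^2 = 45796 ≡ 375 (mod 857)
6^128 ≡ 375^2 = 140625 ≡ 77 (mod 857)
6^256 ≡ 77^2 = 5929 ≡ 787 (mod 857)
6^512 ≡ 787^2 = 619369 ≡ 615 (mod 857)
856 = 512 + 256 + 64 + 16 + 8 in binary powers of 2.
So 6^856 ≡ 615 · 787 · 375 · 532 · 753 ≡ 1 (mod 857).
Since the result is 1, base 6 gives no evidence that 857 is composite.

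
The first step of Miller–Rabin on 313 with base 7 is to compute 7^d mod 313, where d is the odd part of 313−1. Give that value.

313 − 1 = 312 = 2^3 · 39, so d = 39.
7^1 ≡ 7 (mod 313)
7^2 ≡ 7^2 = 49 ≡ 49 (mod 313)
7^4 ≡ 49^2 = 2401 ≡ 210 (mod 313)
7^8 ≡ 210^2 = 44100 ≡ 280 (mod 313)
7^16 ≡ 280^2 = 78400 ≡ 150 (mod 313)
7^32 ≡ 150^2 = 22500 ≡ 277 (mod 313)
39 = 32 + 4 + 2 + 1 in binary powers of 2.
So 7^39 ≡ 277 · 210 · 49 · 7 ≡ 125 (mod 313).
Squaring chain: 125 → 288 → 312; reaches −1, so base 7 does not prove 313 composite.

125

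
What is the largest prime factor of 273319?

89

273319 = 37 · 7387
7387 = 83 · 89
89 is prime.
So 273319 = 37 · 83 · 89; the largest prime factor is 89.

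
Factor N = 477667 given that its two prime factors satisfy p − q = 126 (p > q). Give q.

Since p = q + 126, we have 477667 = q(q + 126), so q² + 126q − 477667 = 0.
Discriminant: 126² + 4·477667 = 15876 + 1910668 = 1926544; √1926544 = 1388.
q = (−126 + 1388)/2 = 631, and p = q + 126 = 757.
Check: 631 · 757 = 477667.

631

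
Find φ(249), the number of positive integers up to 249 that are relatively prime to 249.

164

Factor: 249 = 3 · 83.
φ(249) = (3−1) · (83−1) = 2 · 82 = 164.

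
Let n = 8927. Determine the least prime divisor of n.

79

8927 is odd.
Digit sum 26, not divisible by 3.
Ends in 7: not divisible by 5.
7: 8927 = 7·1275 + 2
11: 8927 = 11·811 + 6
13: 8927 = 13·686 + 9
17: 8927 = 17·525 + 2
19: 8927 = 19·469 + 16
23: 8927 = 23·388 + 3
29: 8927 = 29·307 + 24
31: 8927 = 31·287 + 30
37: 8927 = 37·241 + 10
41: 8927 = 41·217 + 30
43: 8927 = 43·207 + 26
47: 8927 = 47·189 + 44
53: 8927 = 53·168 + 23
59: 8927 = 59·151 + 18
61: 8927 = 61·146 + 21
67: 8927 = 67·133 + 16
71: 8927 = 71·125 + 52
73: 8927 = 73·122 + 21
79: 8927 = 79·113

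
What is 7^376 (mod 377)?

7^1 ≡ 7 (mod 377)
7^2 ≡ 7^2 = 49 ≡ 49 (mod 377)
7^4 ≡ 49^2 = 2401 ≡ 139 (mod 377)
7^8 ≡ 139^2 = 19321 ≡ 94 (mod 377)
7^16 ≡ 94^2 = 8836 ≡ 165 (mod 377)
7^32 ≡ 165^2 = 27225 ≡ 81 (mod 377)
7^64 ≡ 81^2 = 6561 ≡ 152 (mod 377)
7^128 ≡ 152^2 = 23104 ≡ 107 (mod 377)
7^256 ≡ 107^2 = 11449 ≡ 139 (mod 377)
376 = 256 + 64 + 32 + 16 + 8 in binary powers of 2.
So 7^376 ≡ 139 · 152 · 81 · 165 · 94 ≡ 74 (mod 377).
Since 74 ≠ 1, base 7 is a Fermat witness: 377 is composite.

74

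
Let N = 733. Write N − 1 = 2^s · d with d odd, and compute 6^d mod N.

733 − 1 = 732 = 2^2 · 183, so d = 183.
6^1 ≡ 6 (mod 733)
6^2 ≡ 6^2 = 36 ≡ 36 (mod 733)
6^4 ≡ 36^2 = 1296 ≡ 563 (mod 733)
6^8 ≡ 563^2 = 316969 ≡ 313 (mod 733)
6^16 ≡ 313^2 = 97969 ≡ 480 (mod 733)
6^32 ≡ 480^2 = 230400 ≡ 238 (mod 733)
6^64 ≡ 238^2 = 56644 ≡ 203 (mod 733)
6^128 ≡ 203^2 = 41209 ≡ 161 (mod 733)
183 = 128 + 32 + 16 + 4 + 2 + 1 in binary powers of 2.
So 6^183 ≡ 161 · 238 · 480 · 563 · 36 · 6 ≡ 380 (mod 733).
Squaring chain: 380 → 732; reaches −1, so base 6 does not prove 733 composite.

380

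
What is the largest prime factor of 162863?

97

162863 = 23 · 7081
7081 = 73 · 97
97 is prime.
So 162863 = 23 · 73 · 97; the largest prime factor is 97.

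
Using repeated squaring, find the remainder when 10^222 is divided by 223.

10^1 ≡ 10 (mod 223)
10^2 ≡ 10^2 = 100 ≡ 100 (mod 223)
10^4 ≡ 100^2 = 10000 ≡ 188 (mod 223)
10^8 ≡ 188^2 = 35344 ≡ 110 (mod 223)
10^16 ≡ 110^2 = 12100 ≡ 58 (mod 223)
10^32 ≡ 58^2 = 3364 ≡ 19 (mod 223)
10^64 ≡ 19^2 = 361 ≡ 138 (mod 223)
10^128 ≡ 138^2 = 19044 ≡ 89 (mod 223)
222 = 128 + 64 + 16 + 8 + 4 + 2 in binary powers of 2.
So 10^222 ≡ 89 · 138 · 58 · 110 · 188 · 100 ≡ 1 (mod 223).
Since the result is 1, base 10 gives no evidence that 223 is composite.

1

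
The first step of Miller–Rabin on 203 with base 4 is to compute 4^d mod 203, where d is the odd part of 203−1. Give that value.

93

203 − 1 = 202 = 2^1 · 101, so d = 101.
4^1 ≡ 4 (mod 203)
4^2 ≡ 4^2 = 16 ≡ 16 (mod 203)
4^4 ≡ 16^2 = 256 ≡ 53 (mod 203)
4^8 ≡ 53^2 = 2809 ≡ 170 (mod 203)
4^16 ≡ 170^2 = 28900 ≡ 74 (mod 203)
4^32 ≡ 74^2 = 5476 ≡ 198 (mod 203)
4^64 ≡ 198^2 = 39204 ≡ 25 (mod 203)
101 = 64 + 32 + 4 + 1 in binary powers of 2.
So 4^101 ≡ 25 · 198 · 53 · 4 ≡ 93 (mod 203).
Squaring chain: 93; never reaches −1, so base 4 is a Miller–Rabin witness that 203 is composite.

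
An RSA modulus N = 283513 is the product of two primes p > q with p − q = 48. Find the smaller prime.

509

Since p = q + 48, we have 283513 = q(q + 48), so q² + 48q − 283513 = 0.
Discriminant: 48² + 4·283513 = 2304 + 1134052 = 1136356; √1136356 = 1066.
q = (−48 + 1066)/2 = 509, and p = q + 48 = 557.
Check: 509 · 557 = 283513.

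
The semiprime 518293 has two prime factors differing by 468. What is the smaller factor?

523

Since p = q + 468, we have 518293 = q(q + 468), so q² + 468q − 518293 = 0.
Discriminant: 468² + 4·518293 = 219024 + 2073172 = 2292196; √2292196 = 1514.
q = (−468 + 1514)/2 = 523, and p = q + 468 = 991.
Check: 523 · 991 = 518293.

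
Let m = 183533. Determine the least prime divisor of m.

183533 is odd.
Digit sum 23, not divisible by 3.
Ends in 3: not divisible by 5.
7: 183533 = 7·26219

7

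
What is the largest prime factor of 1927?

47

1927 = 41 · 47
47 is prime.
So 1927 = 41 · 47; the largest prime factor is 47.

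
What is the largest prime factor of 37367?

79

37367 = 11 · 3397
3397 = 43 · 79
79 is prime.
So 37367 = 11 · 43 · 79; the largest prime factor is 79.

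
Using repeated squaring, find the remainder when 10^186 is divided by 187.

10^1 ≡ 10 (mod 187)
10^2 ≡ 10^2 = 100 ≡ 100 (mod 187)
10^4 ≡ 100^2 = 10000 ≡ 89 (mod 187)
10^8 ≡ 89^2 = 7921 ≡ 67 (mod 187)
10^16 ≡ 67^2 = 4489 ≡ 1 (mod 187)
10^32 ≡ 1^2 = 1 ≡ 1 (mod 187)
10^64 ≡ 1^2 = 1 ≡ 1 (mod 187)
10^128 ≡ 1^2 = 1 ≡ 1 (mod 187)
186 = 128 + 32 + 16 + 8 + 2 in binary powers of 2.
So 10^186 ≡ 1 · 1 · 1 · 67 · 100 ≡ 155 (mod 187).
Since 155 ≠ 1, base 10 is a Fermat witness: 187 is composite.

155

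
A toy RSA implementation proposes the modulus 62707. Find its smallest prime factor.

73

62707 is odd.
Digit sum 22, not divisible by 3.
Ends in 7: not divisible by 5.
7: 62707 = 7·8958 + 1
11: 62707 = 11·5700 + 7
13: 62707 = 13·4823 + 8
17: 62707 = 17·3688 + 11
19: 62707 = 19·3300 + 7
23: 62707 = 23·2726 + 9
29: 62707 = 29·2162 + 9
31: 62707 = 31·2022 + 25
37: 62707 = 37·1694 + 29
41: 62707 = 41·1529 + 18
43: 62707 = 43·1458 + 13
47: 62707 = 47·1334 + 9
53: 62707 = 53·1183 + 8
59: 62707 = 59·1062 + 49
61: 62707 = 61·1027 + 60
67: 62707 = 67·935 + 62
71: 62707 = 71·883 + 14
73: 62707 = 73·859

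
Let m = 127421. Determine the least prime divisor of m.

127421 is odd.
Digit sum 17, not divisible by 3.
Ends in 1: not divisible by 5.
7: 127421 = 7·18203

7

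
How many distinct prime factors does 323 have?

323 = 17 · 19
323 = 17 · 19, which has 2 distinct prime factors.

2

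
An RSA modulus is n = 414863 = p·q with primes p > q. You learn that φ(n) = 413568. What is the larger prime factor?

719

φ(n) = (p−1)(q−1) = n − (p+q) + 1, so p + q = 414863 − 413568 + 1 = 1296.
p and q are the roots of t² − 1296t + 414863 = 0.
Discriminant: 1296² − 4·414863 = 1679616 − 1659452 = 20164; √20164 = 142.
q = (1296 − 142)/2 = 577, p = (1296 + 142)/2 = 719.
Check: 577 · 719 = 414863.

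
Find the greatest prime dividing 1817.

79

1817 = 23 · 79
79 is prime.
So 1817 = 23 · 79; the largest prime factor is 79.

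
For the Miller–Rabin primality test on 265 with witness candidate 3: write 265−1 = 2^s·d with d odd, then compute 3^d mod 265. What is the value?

265 − 1 = 264 = 2^3 · 33, so d = 33.
3^1 ≡ 3 (mod 265)
3^2 ≡ 3^2 = 9 ≡ 9 (mod 265)
3^4 ≡ 9^2 = 81 ≡ 81 (mod 265)
3^8 ≡ 81^2 = 6561 ≡ 201 (mod 265)
3^16 ≡ 201^2 = 40401 ≡ 121 (mod 265)
3^32 ≡ 121^2 = 14641 ≡ 66 (mod 265)
33 = 32 + 1 in binary powers of 2.
So 3^33 ≡ 66 · 3 ≡ 198 (mod 265).
Squaring chain: 198 → 249 → 256; never reaches −1, so base 3 is a Miller–Rabin witness that 265 is composite.

198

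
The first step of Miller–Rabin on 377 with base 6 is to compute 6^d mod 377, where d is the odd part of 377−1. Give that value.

323

377 − 1 = 376 = 2^3 · 47, so d = 47.
6^1 ≡ 6 (mod 377)
6^2 ≡ 6^2 = 36 ≡ 36 (mod 377)
6^4 ≡ 36^2 = 1296 ≡ 165 (mod 377)
6^8 ≡ 165^2 = 27225 ≡ 81 (mod 377)
6^16 ≡ 81^2 = 6561 ≡ 152 (mod 377)
6^32 ≡ 152^2 = 23104 ≡ 107 (mod 377)
47 = 32 + 8 + 4 + 2 + 1 in binary powers of 2.
So 6^47 ≡ 107 · 81 · 165 · 36 · 6 ≡ 323 (mod 377).
Squaring chain: 323 → 277 → 198; never reaches −1, so base 6 is a Miller–Rabin witness that 377 is composite.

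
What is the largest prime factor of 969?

969 = 3 · 323
323 = 17 · 19
19 is prime.
So 969 = 3 · 17 · 19; the largest prime factor is 19.

19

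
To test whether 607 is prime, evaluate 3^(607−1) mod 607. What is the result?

1

3^1 ≡ 3 (mod 607)
3^2 ≡ 3^2 = 9 ≡ 9 (mod 607)
3^4 ≡ 9^2 = 81 ≡ 81 (mod 607)
3^8 ≡ 81^2 = 6561 ≡ 491 (mod 607)
3^16 ≡ 491^2 = 241081 ≡ 102 (mod 607)
3^32 ≡ 102^2 = 10404 ≡ 85 (mod 607)
3^64 ≡ 85^2 = 7225 ≡ 548 (mod 607)
3^128 ≡ 548^2 = 300304 ≡ 446 (mod 607)
3^256 ≡ 446^2 = 198916 ≡ 427 (mod 607)
3^512 ≡ 427^2 = 182329 ≡ 229 (mod 607)
606 = 512 + 64 + 16 + 8 + 4 + 2 in binary powers of 2.
So 3^606 ≡ 229 · 548 · 102 · 491 · 81 · 9 ≡ 1 (mod 607).
Since the result is 1, base 3 gives no evidence that 607 is composite.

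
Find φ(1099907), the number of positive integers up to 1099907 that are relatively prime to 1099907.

1059840

Factor: 1099907 = 41 · 139 · 193.
φ(1099907) = (41−1) · (139−1) · (193−1) = 40 · 138 · 192 = 1059840.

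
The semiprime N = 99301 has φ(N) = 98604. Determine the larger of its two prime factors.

φ(n) = (p−1)(q−1) = n − (p+q) + 1, so p + q = 99301 − 98604 + 1 = 698.
p and q are the roots of t² − 698t + 99301 = 0.
Discriminant: 698² − 4·99301 = 487204 − 397204 = 90000; √90000 = 300.
q = (698 − 300)/2 = 199, p = (698 + 300)/2 = 499.
Check: 199 · 499 = 99301.

499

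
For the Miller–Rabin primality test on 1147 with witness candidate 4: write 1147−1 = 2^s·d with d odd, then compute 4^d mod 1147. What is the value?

1147 − 1 = 1146 = 2^1 · 573, so d = 573.
4^1 ≡ 4 (mod 1147)
4^2 ≡ 4^2 = 16 ≡ 16 (mod 1147)
4^4 ≡ 16^2 = 256 ≡ 256 (mod 1147)
4^8 ≡ 256^2 = 65536 ≡ 157 (mod 1147)
4^16 ≡ 157^2 = 24649 ≡ 562 (mod 1147)
4^32 ≡ 562^2 = 315844 ≡ 419 (mod 1147)
4^64 ≡ 419^2 = 175561 ≡ 70 (mod 1147)
4^128 ≡ 70^2 = 4900 ≡ 312 (mod 1147)
4^256 ≡ 312^2 = 97344 ≡ 996 (mod 1147)
4^512 ≡ 996^2 = 992016 ≡ 1008 (mod 1147)
573 = 512 + 32 + 16 + 8 + 4 + 1 in binary powers of 2.
So 4^573 ≡ 1008 · 419 · 562 · 157 · 256 · 4 ≡ 529 (mod 1147).
Squaring chain: 529; never reaches −1, so base 4 is a Miller–Rabin witness that 1147 is composite.

529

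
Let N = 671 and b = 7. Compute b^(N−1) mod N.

7^1 ≡ 7 (mod 671)
7^2 ≡ 7^2 = 49 ≡ 49 (mod 671)
7^4 ≡ 49^2 = 2401 ≡ 388 (mod 671)
7^8 ≡ 388^2 = 150544 ≡ 240 (mod 671)
7^16 ≡ 240^2 = 57600 ≡ 565 (mod 671)
7^32 ≡ 565^2 = 319225 ≡ 500 (mod 671)
7^64 ≡ 500^2 = 250000 ≡ 388 (mod 671)
7^128 ≡ 388^2 = 150544 ≡ 240 (mod 671)
7^256 ≡ 240^2 = 57600 ≡ 565 (mod 671)
7^512 ≡ 565^2 = 319225 ≡ 500 (mod 671)
670 = 512 + 128 + 16 + 8 + 4 + 2 in binary powers of 2.
So 7^670 ≡ 500 · 240 · 565 · 240 · 388 · 49 ≡ 353 (mod 671).
Since 353 ≠ 1, base 7 is a Fermat witness: 671 is composite.

353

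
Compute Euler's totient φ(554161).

526848

Factor: 554161 = 29 · 97 · 197.
φ(554161) = (29−1) · (97−1) · (197−1) = 28 · 96 · 196 = 526848.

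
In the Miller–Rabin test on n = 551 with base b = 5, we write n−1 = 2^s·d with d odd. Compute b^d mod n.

294

551 − 1 = 550 = 2^1 · 275, so d = 275.
5^1 ≡ 5 (mod 551)
5^2 ≡ 5^2 = 25 ≡ 25 (mod 551)
5^4 ≡ 25^2 = 625 ≡ 74 (mod 551)
5^8 ≡ 74^2 = 5476 ≡ 517 (mod 551)
5^16 ≡ 517^2 = 267289 ≡ 54 (mod 551)
5^32 ≡ 54^2 = 2916 ≡ 161 (mod 551)
5^64 ≡ 161^2 = 25921 ≡ 24 (mod 551)
5^128 ≡ 24^2 = 576 ≡ 25 (mod 551)
5^256 ≡ 25^2 = 625 ≡ 74 (mod 551)
275 = 256 + 16 + 2 + 1 in binary powers of 2.
So 5^275 ≡ 74 · 54 · 25 · 5 ≡ 294 (mod 551).
Squaring chain: 294; never reaches −1, so base 5 is a Miller–Rabin witness that 551 is composite.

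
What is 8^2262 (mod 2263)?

1242

8^1 ≡ 8 (mod 2263)
8^2 ≡ 8^2 = 64 ≡ 64 (mod 2263)
8^4 ≡ 64^2 = 4096 ≡ 1833 (mod 2263)
8^8 ≡ 1833^2 = 3359889 ≡ 1597 (mod 2263)
8^16 ≡ 1597^2 = 2550409 ≡ 8 (mod 2263)
8^32 ≡ 8^2 = 64 ≡ 64 (mod 2263)
8^64 ≡ 64^2 = 4096 ≡ 1833 (mod 2263)
8^128 ≡ 1833^2 = 3359889 ≡ 1597 (mod 2263)
8^256 ≡ 1597^2 = 2550409 ≡ 8 (mod 2263)
8^512 ≡ 8^2 = 64 ≡ 64 (mod 2263)
8^1024 ≡ 64^2 = 4096 ≡ 1833 (mod 2263)
8^2048 ≡ 1833^2 = 3359889 ≡ 1597 (mod 2263)
2262 = 2048 + 128 + 64 + 16 + 4 + 2 in binary powers of 2.
So 8^2262 ≡ 1597 · 1597 · 1833 · 8 · 1833 · 64 ≡ 1242 (mod 2263).
Since 1242 ≠ 1, base 8 is a Fermat witness: 2263 is composite.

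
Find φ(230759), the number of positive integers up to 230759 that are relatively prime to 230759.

216216

Factor: 230759 = 23 · 79 · 127.
φ(230759) = (23−1) · (79−1) · (127−1) = 22 · 78 · 126 = 216216.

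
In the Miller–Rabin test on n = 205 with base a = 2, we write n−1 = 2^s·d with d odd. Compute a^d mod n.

203

205 − 1 = 204 = 2^2 · 51, so d = 51.
2^1 ≡ 2 (mod 205)
2^2 ≡ 2^2 = 4 ≡ 4 (mod 205)
2^4 ≡ 4^2 = 16 ≡ 16 (mod 205)
2^8 ≡ 16^2 = 256 ≡ 51 (mod 205)
2^16 ≡ 51^2 = 2601 ≡ 141 (mod 205)
2^32 ≡ 141^2 = 19881 ≡ 201 (mod 205)
51 = 32 + 16 + 2 + 1 in binary powers of 2.
So 2^51 ≡ 201 · 141 · 4 · 2 ≡ 203 (mod 205).
Squaring chain: 203 → 4; never reaches −1, so base 2 is a Miller–Rabin witness that 205 is composite.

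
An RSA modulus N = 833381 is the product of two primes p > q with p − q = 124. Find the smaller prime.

Since p = q + 124, we have 833381 = q(q + 124), so q² + 124q − 833381 = 0.
Discriminant: 124² + 4·833381 = 15376 + 3333524 = 3348900; √3348900 = 1830.
q = (−124 + 1830)/2 = 853, and p = q + 124 = 977.
Check: 853 · 977 = 833381.

853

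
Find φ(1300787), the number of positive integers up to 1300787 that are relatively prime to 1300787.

Factor: 1300787 = 73 · 103 · 173.
φ(1300787) = (73−1) · (103−1) · (173−1) = 72 · 102 · 172 = 1263168.

1263168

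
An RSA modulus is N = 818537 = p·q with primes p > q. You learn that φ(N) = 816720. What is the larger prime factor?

φ(n) = (p−1)(q−1) = n − (p+q) + 1, so p + q = 818537 − 816720 + 1 = 1818.
p and q are the roots of t² − 1818t + 818537 = 0.
Discriminant: 1818² − 4·818537 = 3305124 − 3274148 = 30976; √30976 = 176.
q = (1818 − 176)/2 = 821, p = (1818 + 176)/2 = 997.
Check: 821 · 997 = 818537.

997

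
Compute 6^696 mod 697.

305

6^1 ≡ 6 (mod 697)
6^2 ≡ 6^2 = 36 ≡ 36 (mod 697)
6^4 ≡ 36^2 = 1296 ≡ 599 (mod 697)
6^8 ≡ 599^2 = 358801 ≡ 543 (mod 697)
6^16 ≡ 543^2 = 294849 ≡ 18 (mod 697)
6^32 ≡ 18^2 = 324 ≡ 324 (mod 697)
6^64 ≡ 324^2 = 104976 ≡ 426 (mod 697)
6^128 ≡ 426^2 = 181476 ≡ 256 (mod 697)
6^256 ≡ 256^2 = 65536 ≡ 18 (mod 697)
6^512 ≡ 18^2 = 324 ≡ 324 (mod 697)
696 = 512 + 128 + 32 + 16 + 8 in binary powers of 2.
So 6^696 ≡ 324 · 256 · 324 · 18 · 543 ≡ 305 (mod 697).
Since 305 ≠ 1, base 6 is a Fermat witness: 697 is composite.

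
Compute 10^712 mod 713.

10^1 ≡ 10 (mod 713)
10^2 ≡ 10^2 = 100 ≡ 100 (mod 713)
10^4 ≡ 100^2 = 10000 ≡ 18 (mod 713)
10^8 ≡ 18^2 = 324 ≡ 324 (mod 713)
10^16 ≡ 324^2 = 104976 ≡ 165 (mod 713)
10^32 ≡ 165^2 = 27225 ≡ 131 (mod 713)
10^64 ≡ 131^2 = 17161 ≡ 49 (mod 713)
10^128 ≡ 49^2 = 2401 ≡ 262 (mod 713)
10^256 ≡ 262^2 = 68644 ≡ 196 (mod 713)
10^512 ≡ 196^2 = 38416 ≡ 627 (mod 713)
712 = 512 + 128 + 64 + 8 in binary powers of 2.
So 10^712 ≡ 627 · 262 · 49 · 324 ≡ 485 (mod 713).
Since 485 ≠ 1, base 10 is a Fermat witness: 713 is composite.

485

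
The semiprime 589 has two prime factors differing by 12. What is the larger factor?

31

Since p = q + 12, we have 589 = q(q + 12), so q² + 12q − 589 = 0.
Discriminant: 12² + 4·589 = 144 + 2356 = 2500; √2500 = 50.
q = (−12 + 50)/2 = 19, and p = q + 12 = 31.
Check: 19 · 31 = 589.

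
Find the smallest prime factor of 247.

13

247 is odd.
Digit sum 13, not divisible by 3.
Ends in 7: not divisible by 5.
7: 247 = 7·35 + 2
11: 247 = 11·22 + 5
13: 247 = 13·19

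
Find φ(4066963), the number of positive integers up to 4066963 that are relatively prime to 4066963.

Factor: 4066963 = 107 · 191 · 199.
φ(4066963) = (107−1) · (191−1) · (199−1) = 106 · 190 · 198 = 3987720.

3987720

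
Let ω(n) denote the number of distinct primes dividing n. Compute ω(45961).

45961 = 19 · 2419
2419 = 41 · 59
45961 = 19 · 41 · 59, which has 3 distinct prime factors.

3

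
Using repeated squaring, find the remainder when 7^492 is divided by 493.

7^1 ≡ 7 (mod 493)
7^2 ≡ 7^2 = 49 ≡ 49 (mod 493)
7^4 ≡ 49^2 = 2401 ≡ 429 (mod 493)
7^8 ≡ 429^2 = 184041 ≡ 152 (mod 493)
7^16 ≡ 152^2 = 23104 ≡ 426 (mod 493)
7^32 ≡ 426^2 = 181476 ≡ 52 (mod 493)
7^64 ≡ 52^2 = 2704 ≡ 239 (mod 493)
7^128 ≡ 239^2 = 57121 ≡ 426 (mod 493)
7^256 ≡ 426^2 = 181476 ≡ 52 (mod 493)
492 = 256 + 128 + 64 + 32 + 8 + 4 in binary powers of 2.
So 7^492 ≡ 52 · 426 · 239 · 52 · 152 · 429 ≡ 455 (mod 493).
Since 455 ≠ 1, base 7 is a Fermat witness: 493 is composite.

455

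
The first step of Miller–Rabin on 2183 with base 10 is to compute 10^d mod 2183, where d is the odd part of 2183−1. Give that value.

2183 − 1 = 2182 = 2^1 · 1091, so d = 1091.
10^1 ≡ 10 (mod 2183)
10^2 ≡ 10^2 = 100 ≡ 100 (mod 2183)
10^4 ≡ 100^2 = 10000 ≡ 1268 (mod 2183)
10^8 ≡ 1268^2 = 1607824 ≡ 1136 (mod 2183)
10^16 ≡ 1136^2 = 1290496 ≡ 343 (mod 2183)
10^32 ≡ 343^2 = 117649 ≡ 1950 (mod 2183)
10^64 ≡ 1950^2 = 3802500 ≡ 1897 (mod 2183)
10^128 ≡ 1897^2 = 3598609 ≡ 1025 (mod 2183)
10^256 ≡ 1025^2 = 1050625 ≡ 602 (mod 2183)
10^512 ≡ 602^2 = 362404 ≡ 26 (mod 2183)
10^1024 ≡ 26^2 = 676 ≡ 676 (mod 2183)
1091 = 1024 + 64 + 2 + 1 in binary powers of 2.
So 10^1091 ≡ 676 · 1897 · 100 · 10 ≡ 1395 (mod 2183).
Squaring chain: 1395; never reaches −1, so base 10 is a Miller–Rabin witness that 2183 is composite.

1395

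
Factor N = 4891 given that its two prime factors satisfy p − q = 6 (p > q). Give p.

Since p = q + 6, we have 4891 = q(q + 6), so q² + 6q − 4891 = 0.
Discriminant: 6² + 4·4891 = 36 + 19564 = 19600; √19600 = 140.
q = (−6 + 140)/2 = 67, and p = q + 6 = 73.
Check: 67 · 73 = 4891.

73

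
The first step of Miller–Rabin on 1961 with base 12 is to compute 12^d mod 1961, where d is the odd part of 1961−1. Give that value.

1961 − 1 = 1960 = 2^3 · 245, so d = 245.
12^1 ≡ 12 (mod 1961)
12^2 ≡ 12^2 = 144 ≡ 144 (mod 1961)
12^4 ≡ 144^2 = 20736 ≡ 1126 (mod 1961)
12^8 ≡ 1126^2 = 1267876 ≡ 1070 (mod 1961)
12^16 ≡ 1070^2 = 1144900 ≡ 1637 (mod 1961)
12^32 ≡ 1637^2 = 2679769 ≡ 1043 (mod 1961)
12^64 ≡ 1043^2 = 1087849 ≡ 1455 (mod 1961)
12^128 ≡ 1455^2 = 2117025 ≡ 1106 (mod 1961)
245 = 128 + 64 + 32 + 16 + 4 + 1 in binary powers of 2.
So 12^245 ≡ 1106 · 1455 · 1043 · 1637 · 1126 · 12 ≡ 1217 (mod 1961).
Squaring chain: 1217 → 534 → 811; never reaches −1, so base 12 is a Miller–Rabin witness that 1961 is composite.

1217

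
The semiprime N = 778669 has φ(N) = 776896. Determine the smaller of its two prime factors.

797

φ(n) = (p−1)(q−1) = n − (p+q) + 1, so p + q = 778669 − 776896 + 1 = 1774.
p and q are the roots of t² − 1774t + 778669 = 0.
Discriminant: 1774² − 4·778669 = 3147076 − 3114676 = 32400; √32400 = 180.
q = (1774 − 180)/2 = 797, p = (1774 + 180)/2 = 977.
Check: 797 · 977 = 778669.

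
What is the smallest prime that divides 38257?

38257 is odd.
Digit sum 25, not divisible by 3.
Ends in 7: not divisible by 5.
7: 38257 = 7·5465 + 2
11: 38257 = 11·3477 + 10
13: 38257 = 13·2942 + 11
17: 38257 = 17·2250 + 7
19: 38257 = 19·2013 + 10
23: 38257 = 23·1663 + 8
29: 38257 = 29·1319 + 6
31: 38257 = 31·1234 + 3
37: 38257 = 37·1033 + 36
41: 38257 = 41·933 + 4
43: 38257 = 43·889 + 30
47: 38257 = 47·813 + 46
53: 38257 = 53·721 + 44
59: 38257 = 59·648 + 25
61: 38257 = 61·627 + 10
67: 38257 = 67·571

67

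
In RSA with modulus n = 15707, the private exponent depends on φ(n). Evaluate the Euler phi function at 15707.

15456

Factor: 15707 = 113 · 139.
φ(15707) = (113−1) · (139−1) = 112 · 138 = 15456.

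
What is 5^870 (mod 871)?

5^1 ≡ 5 (mod 871)
5^2 ≡ 5^2 = 25 ≡ 25 (mod 871)
5^4 ≡ 25^2 = 625 ≡ 625 (mod 871)
5^8 ≡ 625^2 = 390625 ≡ 417 (mod 871)
5^16 ≡ 417^2 = 173889 ≡ 560 (mod 871)
5^32 ≡ 560^2 = 313600 ≡ 40 (mod 871)
5^64 ≡ 40^2 = 1600 ≡ 729 (mod 871)
5^128 ≡ 729^2 = 531441 ≡ 131 (mod 871)
5^256 ≡ 131^2 = 17161 ≡ 612 (mod 871)
5^512 ≡ 612^2 = 374544 ≡ 14 (mod 871)
870 = 512 + 256 + 64 + 32 + 4 + 2 in binary powers of 2.
So 5^870 ≡ 14 · 612 · 729 · 40 · 625 · 25 ≡ 129 (mod 871).
Since 129 ≠ 1, base 5 is a Fermat witness: 871 is composite.

129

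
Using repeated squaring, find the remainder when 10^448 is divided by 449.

1

10^1 ≡ 10 (mod 449)
10^2 ≡ 10^2 = 100 ≡ 100 (mod 449)
10^4 ≡ 100^2 = 10000 ≡ 122 (mod 449)
10^8 ≡ 122^2 = 14884 ≡ 67 (mod 449)
10^16 ≡ 67^2 = 4489 ≡ 448 (mod 449)
10^32 ≡ 448^2 = 200704 ≡ 1 (mod 449)
10^64 ≡ 1^2 = 1 ≡ 1 (mod 449)
10^128 ≡ 1^2 = 1 ≡ 1 (mod 449)
10^256 ≡ 1^2 = 1 ≡ 1 (mod 449)
448 = 256 + 128 + 64 in binary powers of 2.
So 10^448 ≡ 1 · 1 · 1 ≡ 1 (mod 449).
Since the result is 1, base 10 gives no evidence that 449 is composite.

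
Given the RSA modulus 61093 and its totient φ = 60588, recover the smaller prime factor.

199

φ(n) = (p−1)(q−1) = n − (p+q) + 1, so p + q = 61093 − 60588 + 1 = 506.
p and q are the roots of t² − 506t + 61093 = 0.
Discriminant: 506² − 4·61093 = 256036 − 244372 = 11664; √11664 = 108.
q = (506 − 108)/2 = 199, p = (506 + 108)/2 = 307.
Check: 199 · 307 = 61093.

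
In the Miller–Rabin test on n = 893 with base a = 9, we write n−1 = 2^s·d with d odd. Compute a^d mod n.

460

893 − 1 = 892 = 2^2 · 223, so d = 223.
9^1 ≡ 9 (mod 893)
9^2 ≡ 9^2 = 81 ≡ 81 (mod 893)
9^4 ≡ 81^2 = 6561 ≡ 310 (mod 893)
9^8 ≡ 310^2 = 96100 ≡ 549 (mod 893)
9^16 ≡ 549^2 = 301401 ≡ 460 (mod 893)
9^32 ≡ 460^2 = 211600 ≡ 852 (mod 893)
9^64 ≡ 852^2 = 725904 ≡ 788 (mod 893)
9^128 ≡ 788^2 = 620944 ≡ 309 (mod 893)
223 = 128 + 64 + 16 + 8 + 4 + 2 + 1 in binary powers of 2.
So 9^223 ≡ 309 · 788 · 460 · 549 · 310 · 81 · 9 ≡ 460 (mod 893).
Squaring chain: 460 → 852; never reaches −1, so base 9 is a Miller–Rabin witness that 893 is composite.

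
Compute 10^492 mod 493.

132

10^1 ≡ 10 (mod 493)
10^2 ≡ 10^2 = 100 ≡ 100 (mod 493)
10^4 ≡ 100^2 = 10000 ≡ 140 (mod 493)
10^8 ≡ 140^2 = 19600 ≡ 373 (mod 493)
10^16 ≡ 373^2 = 139129 ≡ 103 (mod 493)
10^32 ≡ 103^2 = 10609 ≡ 256 (mod 493)
10^64 ≡ 256^2 = 65536 ≡ 460 (mod 493)
10^128 ≡ 460^2 = 211600 ≡ 103 (mod 493)
10^256 ≡ 103^2 = 10609 ≡ 256 (mod 493)
492 = 256 + 128 + 64 + 32 + 8 + 4 in binary powers of 2.
So 10^492 ≡ 256 · 103 · 460 · 256 · 373 · 140 ≡ 132 (mod 493).
Since 132 ≠ 1, base 10 is a Fermat witness: 493 is composite.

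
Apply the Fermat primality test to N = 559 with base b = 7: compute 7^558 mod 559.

7^1 ≡ 7 (mod 559)
7^2 ≡ 7^2 = 49 ≡ 49 (mod 559)
7^4 ≡ 49^2 = 2401 ≡ 165 (mod 559)
7^8 ≡ 165^2 = 27225 ≡ 393 (mod 559)
7^16 ≡ 393^2 = 154449 ≡ 165 (mod 559)
7^32 ≡ 165^2 = 27225 ≡ 393 (mod 559)
7^64 ≡ 393^2 = 154449 ≡ 165 (mod 559)
7^128 ≡ 165^2 = 27225 ≡ 393 (mod 559)
7^256 ≡ 393^2 = 154449 ≡ 165 (mod 559)
7^512 ≡ 165^2 = 27225 ≡ 393 (mod 559)
558 = 512 + 32 + 8 + 4 + 2 in binary powers of 2.
So 7^558 ≡ 393 · 393 · 393 · 165 · 49 ≡ 259 (mod 559).
Since 259 ≠ 1, base 7 is a Fermat witness: 559 is composite.

259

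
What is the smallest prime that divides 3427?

3427 is odd.
Digit sum 16, not divisible by 3.
Ends in 7: not divisible by 5.
7: 3427 = 7·489 + 4
11: 3427 = 11·311 + 6
13: 3427 = 13·263 + 8
17: 3427 = 17·201 + 10
19: 3427 = 19·180 + 7
23: 3427 = 23·149

23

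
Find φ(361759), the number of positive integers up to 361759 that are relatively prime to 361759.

Factor: 361759 = 43 · 47 · 179.
φ(361759) = (43−1) · (47−1) · (179−1) = 42 · 46 · 178 = 343896.

343896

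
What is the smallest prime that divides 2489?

19

2489 is odd.
Digit sum 23, not divisible by 3.
Ends in 9: not divisible by 5.
7: 2489 = 7·355 + 4
11: 2489 = 11·226 + 3
13: 2489 = 13·191 + 6
17: 2489 = 17·146 + 7
19: 2489 = 19·131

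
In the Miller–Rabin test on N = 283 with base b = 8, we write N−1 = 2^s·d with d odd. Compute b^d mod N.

282

283 − 1 = 282 = 2^1 · 141, so d = 141.
8^1 ≡ 8 (mod 283)
8^2 ≡ 8^2 = 64 ≡ 64 (mod 283)
8^4 ≡ 64^2 = 4096 ≡ 134 (mod 283)
8^8 ≡ 134^2 = 17956 ≡ 127 (mod 283)
8^16 ≡ 127^2 = 16129 ≡ 281 (mod 283)
8^32 ≡ 281^2 = 78961 ≡ 4 (mod 283)
8^64 ≡ 4^2 = 16 ≡ 16 (mod 283)
8^128 ≡ 16^2 = 256 ≡ 256 (mod 283)
141 = 128 + 8 + 4 + 1 in binary powers of 2.
So 8^141 ≡ 256 · 127 · 134 · 8 ≡ 282 (mod 283).
Since 8^d ≡ 282 (mod 283), base 8 does not prove 283 composite.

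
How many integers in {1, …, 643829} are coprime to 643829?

617456

Factor: 643829 = 29 · 149^2.
φ(643829) = (29−1) · 149^1·(149−1) = 28 · 22052 = 617456.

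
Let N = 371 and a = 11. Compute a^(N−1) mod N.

354

11^1 ≡ 11 (mod 371)
11^2 ≡ 11^2 = 121 ≡ 121 (mod 371)
11^4 ≡ 121^2 = 14641 ≡ 172 (mod 371)
11^8 ≡ 172^2 = 29584 ≡ 275 (mod 371)
11^16 ≡ 275^2 = 75625 ≡ 312 (mod 371)
11^32 ≡ 312^2 = 97344 ≡ 142 (mod 371)
11^64 ≡ 142^2 = 20164 ≡ 130 (mod 371)
11^128 ≡ 130^2 = 16900 ≡ 205 (mod 371)
11^256 ≡ 205^2 = 42025 ≡ 102 (mod 371)
370 = 256 + 64 + 32 + 16 + 2 in binary powers of 2.
So 11^370 ≡ 102 · 130 · 142 · 312 · 121 ≡ 354 (mod 371).
Since 354 ≠ 1, base 11 is a Fermat witness: 371 is composite.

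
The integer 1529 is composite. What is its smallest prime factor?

1529 is odd.
Digit sum 17, not divisible by 3.
Ends in 9: not divisible by 5.
7: 1529 = 7·218 + 3
11: 1529 = 11·139

11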